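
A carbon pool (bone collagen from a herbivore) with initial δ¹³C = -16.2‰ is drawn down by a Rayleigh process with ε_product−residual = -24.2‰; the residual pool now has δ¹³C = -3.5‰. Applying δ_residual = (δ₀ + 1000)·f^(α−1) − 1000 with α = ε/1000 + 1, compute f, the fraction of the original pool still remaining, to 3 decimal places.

α − 1 = ε/1000 = -0.0242
(δ_res + 1000)/(δ₀ + 1000) = (-3.5 + 1000)/(-16.2 + 1000) = 996.5/983.8 = 1.012909
f = 1.012909^(1/-0.0242) = exp(ln(1.012909)/-0.0242) = exp(0.01283/-0.0242)
f = exp(-0.5300) = 0.5886

0.589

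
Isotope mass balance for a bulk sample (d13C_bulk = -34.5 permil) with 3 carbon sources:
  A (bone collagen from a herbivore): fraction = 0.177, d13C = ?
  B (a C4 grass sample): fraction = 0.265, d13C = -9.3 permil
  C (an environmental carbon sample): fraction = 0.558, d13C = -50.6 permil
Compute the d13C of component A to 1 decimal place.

-21.5 permil

Isotope mass balance: δ_bulk = Σ fᵢ·δᵢ.
-34.5 = 0.177×δ_A + 0.265×(-9.3) + 0.558×(-50.6)
0.177·δ_A = -34.5 − (-30.699) = -3.801
δ_A = -3.801 / 0.177 = -21.47 permil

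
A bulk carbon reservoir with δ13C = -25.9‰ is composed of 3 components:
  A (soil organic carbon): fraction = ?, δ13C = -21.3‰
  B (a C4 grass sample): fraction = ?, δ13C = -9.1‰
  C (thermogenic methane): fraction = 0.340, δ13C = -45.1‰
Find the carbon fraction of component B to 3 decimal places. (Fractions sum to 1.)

Let f_B and f_A be the unknown fractions; fractions sum to 1 so f_B + f_A = 0.660.
Mass balance: Σ fᵢ·δᵢ = δ_bulk ⇒ f_B·(-9.1) + f_A·(-21.3) = -25.9 − (-15.334) = -10.566
Substitute f_A = 0.660 − f_B:
f_B·(-9.1 − -21.3) = -10.566 − 0.660×(-21.3) = 3.492
f_B = 3.492 / 12.2 = 0.2862

0.286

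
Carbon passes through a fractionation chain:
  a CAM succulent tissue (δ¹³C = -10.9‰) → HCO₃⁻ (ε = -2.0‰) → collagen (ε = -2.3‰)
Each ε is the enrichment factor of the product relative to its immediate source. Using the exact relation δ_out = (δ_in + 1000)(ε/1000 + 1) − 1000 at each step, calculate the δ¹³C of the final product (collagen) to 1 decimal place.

-15.1‰

step 1: δ = (-10.90 + 1000)·(-2.0/1000 + 1) − 1000 = -12.88‰
step 2: δ = (-12.88 + 1000)·(-2.3/1000 + 1) − 1000 = -15.15‰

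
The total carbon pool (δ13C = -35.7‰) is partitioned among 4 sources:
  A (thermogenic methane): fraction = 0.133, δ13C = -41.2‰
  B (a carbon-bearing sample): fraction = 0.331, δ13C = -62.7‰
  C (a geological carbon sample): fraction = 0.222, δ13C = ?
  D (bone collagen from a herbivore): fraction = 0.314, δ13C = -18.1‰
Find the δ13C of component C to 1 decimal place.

-17.0‰

Isotope mass balance: δ_bulk = Σ fᵢ·δᵢ.
-35.7 = 0.133×(-41.2) + 0.331×(-62.7) + 0.222×δ_C + 0.314×(-18.1)
0.222·δ_C = -35.7 − (-31.917) = -3.783
δ_C = -3.783 / 0.222 = -17.04‰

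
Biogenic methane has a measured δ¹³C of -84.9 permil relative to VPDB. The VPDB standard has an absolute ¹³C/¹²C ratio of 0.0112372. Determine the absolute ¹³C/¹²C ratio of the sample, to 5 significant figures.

R_sample = R_standard × (δ¹³C/1000 + 1)
R_sample = 0.0112372 × (-84.9/1000 + 1) = 0.0112372 × 0.915100
R_sample = 0.0102832

0.010283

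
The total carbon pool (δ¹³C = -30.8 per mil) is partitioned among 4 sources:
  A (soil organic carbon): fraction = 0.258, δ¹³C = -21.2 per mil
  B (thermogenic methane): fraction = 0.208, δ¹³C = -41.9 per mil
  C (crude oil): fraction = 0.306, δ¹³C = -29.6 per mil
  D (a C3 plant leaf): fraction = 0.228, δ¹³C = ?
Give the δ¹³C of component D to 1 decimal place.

Isotope mass balance: δ_bulk = Σ fᵢ·δᵢ.
-30.8 = 0.258×(-21.2) + 0.208×(-41.9) + 0.306×(-29.6) + 0.228×δ_D
0.228·δ_D = -30.8 − (-23.242) = -7.558
δ_D = -7.558 / 0.228 = -33.15 per mil

-33.1 per mil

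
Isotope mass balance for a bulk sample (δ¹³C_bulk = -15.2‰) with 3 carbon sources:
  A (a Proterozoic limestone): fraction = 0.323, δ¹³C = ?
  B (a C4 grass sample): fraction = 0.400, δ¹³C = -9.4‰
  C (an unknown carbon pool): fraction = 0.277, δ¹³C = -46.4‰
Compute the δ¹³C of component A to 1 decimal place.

Isotope mass balance: δ_bulk = Σ fᵢ·δᵢ.
-15.2 = 0.323×δ_A + 0.400×(-9.4) + 0.277×(-46.4)
0.323·δ_A = -15.2 − (-16.613) = 1.413
δ_A = 1.413 / 0.323 = 4.37‰

4.4‰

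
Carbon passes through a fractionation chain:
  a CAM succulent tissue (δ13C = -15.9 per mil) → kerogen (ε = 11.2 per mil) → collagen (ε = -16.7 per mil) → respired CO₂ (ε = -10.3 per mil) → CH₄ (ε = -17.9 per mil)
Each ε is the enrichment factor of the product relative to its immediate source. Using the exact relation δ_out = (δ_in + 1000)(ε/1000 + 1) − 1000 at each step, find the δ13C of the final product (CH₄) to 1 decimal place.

-48.9 per mil

step 1: δ = (-15.90 + 1000)·(11.2/1000 + 1) − 1000 = -4.88 per mil
step 2: δ = (-4.88 + 1000)·(-16.7/1000 + 1) − 1000 = -21.50 per mil
step 3: δ = (-21.50 + 1000)·(-10.3/1000 + 1) − 1000 = -31.58 per mil
step 4: δ = (-31.58 + 1000)·(-17.9/1000 + 1) − 1000 = -48.91 per mil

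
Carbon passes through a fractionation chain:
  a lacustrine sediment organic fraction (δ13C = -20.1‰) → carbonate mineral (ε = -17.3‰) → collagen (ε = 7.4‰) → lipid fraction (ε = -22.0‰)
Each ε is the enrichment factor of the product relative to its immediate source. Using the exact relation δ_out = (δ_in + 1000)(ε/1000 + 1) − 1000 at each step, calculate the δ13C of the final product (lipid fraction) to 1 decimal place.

step 1: δ = (-20.10 + 1000)·(-17.3/1000 + 1) − 1000 = -37.05‰
step 2: δ = (-37.05 + 1000)·(7.4/1000 + 1) − 1000 = -29.93‰
step 3: δ = (-29.93 + 1000)·(-22.0/1000 + 1) − 1000 = -51.27‰

-51.3‰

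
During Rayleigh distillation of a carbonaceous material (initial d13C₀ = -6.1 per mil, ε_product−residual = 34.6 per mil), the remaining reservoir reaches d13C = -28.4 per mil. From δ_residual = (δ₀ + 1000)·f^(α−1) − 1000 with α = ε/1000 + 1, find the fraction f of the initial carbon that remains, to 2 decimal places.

0.52

α − 1 = ε/1000 = 0.0346
(δ_res + 1000)/(δ₀ + 1000) = (-28.4 + 1000)/(-6.1 + 1000) = 971.6/993.9 = 0.977563
f = 0.977563^(1/0.0346) = exp(ln(0.977563)/0.0346) = exp(-0.02269/0.0346)
f = exp(-0.6558) = 0.5190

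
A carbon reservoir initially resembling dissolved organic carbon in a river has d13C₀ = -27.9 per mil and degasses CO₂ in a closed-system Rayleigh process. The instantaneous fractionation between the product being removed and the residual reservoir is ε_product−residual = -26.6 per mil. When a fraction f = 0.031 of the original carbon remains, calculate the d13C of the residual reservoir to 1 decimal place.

Rayleigh residual: δ_res = (δ₀ + 1000)·f^(α−1) − 1000
α = ε/1000 + 1 = 0.97340, so α − 1 = -0.02660
f^(α−1) = 0.031^(-0.02660) = 1.096806
δ_res = (-27.9 + 1000) × 1.096806 − 1000 = 1066.205 − 1000 = 66.21 per mil

66.2 per mil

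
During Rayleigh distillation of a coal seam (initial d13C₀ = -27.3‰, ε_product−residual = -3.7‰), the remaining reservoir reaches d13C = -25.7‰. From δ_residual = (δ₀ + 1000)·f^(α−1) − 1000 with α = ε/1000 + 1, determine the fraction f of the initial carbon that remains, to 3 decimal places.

0.641

α − 1 = ε/1000 = -0.0037
(δ_res + 1000)/(δ₀ + 1000) = (-25.7 + 1000)/(-27.3 + 1000) = 974.3/972.7 = 1.001645
f = 1.001645^(1/-0.0037) = exp(ln(1.001645)/-0.0037) = exp(0.00164/-0.0037)
f = exp(-0.4442) = 0.6413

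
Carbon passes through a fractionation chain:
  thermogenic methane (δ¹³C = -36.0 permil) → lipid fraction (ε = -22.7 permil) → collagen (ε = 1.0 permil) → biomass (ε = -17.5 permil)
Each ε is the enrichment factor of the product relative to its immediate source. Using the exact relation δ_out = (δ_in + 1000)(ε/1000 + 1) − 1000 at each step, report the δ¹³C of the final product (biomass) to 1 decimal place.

-73.4 permil

step 1: δ = (-36.00 + 1000)·(-22.7/1000 + 1) − 1000 = -57.88 permil
step 2: δ = (-57.88 + 1000)·(1.0/1000 + 1) − 1000 = -56.94 permil
step 3: δ = (-56.94 + 1000)·(-17.5/1000 + 1) − 1000 = -73.44 permil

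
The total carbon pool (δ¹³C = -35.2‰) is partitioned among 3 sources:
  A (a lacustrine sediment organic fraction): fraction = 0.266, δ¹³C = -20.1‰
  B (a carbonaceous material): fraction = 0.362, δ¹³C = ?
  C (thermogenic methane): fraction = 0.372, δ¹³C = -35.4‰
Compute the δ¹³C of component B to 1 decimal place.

Isotope mass balance: δ_bulk = Σ fᵢ·δᵢ.
-35.2 = 0.266×(-20.1) + 0.362×δ_B + 0.372×(-35.4)
0.362·δ_B = -35.2 − (-18.515) = -16.685
δ_B = -16.685 / 0.362 = -46.09‰

-46.1‰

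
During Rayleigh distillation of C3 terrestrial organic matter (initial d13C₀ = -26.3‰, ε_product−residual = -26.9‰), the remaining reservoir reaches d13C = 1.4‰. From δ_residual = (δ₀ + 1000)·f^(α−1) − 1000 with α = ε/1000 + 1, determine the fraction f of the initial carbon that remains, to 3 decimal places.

α − 1 = ε/1000 = -0.0269
(δ_res + 1000)/(δ₀ + 1000) = (1.4 + 1000)/(-26.3 + 1000) = 1001.4/973.7 = 1.028448
f = 1.028448^(1/-0.0269) = exp(ln(1.028448)/-0.0269) = exp(0.02805/-0.0269)
f = exp(-1.0428) = 0.3525

0.352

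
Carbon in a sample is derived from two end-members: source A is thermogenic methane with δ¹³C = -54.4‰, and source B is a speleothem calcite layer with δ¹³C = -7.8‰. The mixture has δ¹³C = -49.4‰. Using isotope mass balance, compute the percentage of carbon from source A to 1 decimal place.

89.3%

δ_mix = f_A·δ_A + (1 − f_A)·δ_B  ⇒  f_A = (δ_mix − δ_B)/(δ_A − δ_B)
f_A = (-49.4 − (-7.8)) / (-54.4 − (-7.8))
f_A = -41.6 / -46.6 = 0.8927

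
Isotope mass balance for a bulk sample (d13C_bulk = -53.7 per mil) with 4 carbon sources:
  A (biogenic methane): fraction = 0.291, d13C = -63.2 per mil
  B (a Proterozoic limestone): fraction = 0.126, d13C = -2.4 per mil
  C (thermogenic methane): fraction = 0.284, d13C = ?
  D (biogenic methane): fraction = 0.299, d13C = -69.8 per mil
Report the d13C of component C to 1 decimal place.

-49.8 per mil

Isotope mass balance: δ_bulk = Σ fᵢ·δᵢ.
-53.7 = 0.291×(-63.2) + 0.126×(-2.4) + 0.284×δ_C + 0.299×(-69.8)
0.284·δ_C = -53.7 − (-39.564) = -14.136
δ_C = -14.136 / 0.284 = -49.78 per mil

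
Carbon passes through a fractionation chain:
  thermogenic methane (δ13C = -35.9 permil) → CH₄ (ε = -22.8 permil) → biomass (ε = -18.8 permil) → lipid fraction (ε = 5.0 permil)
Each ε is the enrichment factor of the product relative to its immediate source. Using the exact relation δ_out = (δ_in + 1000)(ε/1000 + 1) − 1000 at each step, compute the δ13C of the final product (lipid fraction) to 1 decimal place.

-71.0 permil

step 1: δ = (-35.90 + 1000)·(-22.8/1000 + 1) − 1000 = -57.88 permil
step 2: δ = (-57.88 + 1000)·(-18.8/1000 + 1) − 1000 = -75.59 permil
step 3: δ = (-75.59 + 1000)·(5.0/1000 + 1) − 1000 = -70.97 permil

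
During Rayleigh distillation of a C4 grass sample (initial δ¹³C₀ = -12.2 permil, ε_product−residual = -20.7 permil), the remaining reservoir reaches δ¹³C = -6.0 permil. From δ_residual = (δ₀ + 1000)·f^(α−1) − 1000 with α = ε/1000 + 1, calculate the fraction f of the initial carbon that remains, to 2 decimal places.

0.74

α − 1 = ε/1000 = -0.0207
(δ_res + 1000)/(δ₀ + 1000) = (-6.0 + 1000)/(-12.2 + 1000) = 994.0/987.8 = 1.006277
f = 1.006277^(1/-0.0207) = exp(ln(1.006277)/-0.0207) = exp(0.00626/-0.0207)
f = exp(-0.3023) = 0.7391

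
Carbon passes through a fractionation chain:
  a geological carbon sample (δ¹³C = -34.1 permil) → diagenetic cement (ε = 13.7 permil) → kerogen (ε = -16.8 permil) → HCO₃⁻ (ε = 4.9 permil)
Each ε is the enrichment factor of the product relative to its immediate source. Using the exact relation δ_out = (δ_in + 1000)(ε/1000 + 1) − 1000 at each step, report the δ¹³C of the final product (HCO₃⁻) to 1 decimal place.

-32.6 permil

step 1: δ = (-34.10 + 1000)·(13.7/1000 + 1) − 1000 = -20.87 permil
step 2: δ = (-20.87 + 1000)·(-16.8/1000 + 1) − 1000 = -37.32 permil
step 3: δ = (-37.32 + 1000)·(4.9/1000 + 1) − 1000 = -32.60 permil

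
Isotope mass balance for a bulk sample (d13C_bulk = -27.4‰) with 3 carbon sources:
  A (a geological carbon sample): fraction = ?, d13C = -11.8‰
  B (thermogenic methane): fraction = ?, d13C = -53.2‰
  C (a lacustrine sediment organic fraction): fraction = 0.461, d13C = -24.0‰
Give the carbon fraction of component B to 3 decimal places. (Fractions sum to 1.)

0.241

Let f_B and f_A be the unknown fractions; fractions sum to 1 so f_B + f_A = 0.539.
Mass balance: Σ fᵢ·δᵢ = δ_bulk ⇒ f_B·(-53.2) + f_A·(-11.8) = -27.4 − (-11.064) = -16.336
Substitute f_A = 0.539 − f_B:
f_B·(-53.2 − -11.8) = -16.336 − 0.539×(-11.8) = -9.976
f_B = -9.976 / -41.4 = 0.2410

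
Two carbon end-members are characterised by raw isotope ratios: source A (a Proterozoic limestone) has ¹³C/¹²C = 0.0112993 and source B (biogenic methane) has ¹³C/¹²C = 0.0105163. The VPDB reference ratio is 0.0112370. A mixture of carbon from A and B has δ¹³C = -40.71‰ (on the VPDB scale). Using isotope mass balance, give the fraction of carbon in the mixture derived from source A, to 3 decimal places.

δ_A = (0.0112993/0.0112370 − 1)×1000 = (1.005544 − 1)×1000 = 5.544‰
δ_B = (0.0105163/0.0112370 − 1)×1000 = (0.935864 − 1)×1000 = -64.136‰
f_A = (δ_mix − δ_B)/(δ_A − δ_B) = (-40.71 − (-64.136))/(5.544 − (-64.136))
f_A = 23.426 / 69.681 = 0.3362

0.336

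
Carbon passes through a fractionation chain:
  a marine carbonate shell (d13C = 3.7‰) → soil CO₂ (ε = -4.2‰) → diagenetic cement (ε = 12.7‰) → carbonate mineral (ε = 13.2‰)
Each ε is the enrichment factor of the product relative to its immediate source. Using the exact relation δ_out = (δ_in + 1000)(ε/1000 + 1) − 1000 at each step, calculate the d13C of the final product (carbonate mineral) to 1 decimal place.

step 1: δ = (3.70 + 1000)·(-4.2/1000 + 1) − 1000 = -0.52‰
step 2: δ = (-0.52 + 1000)·(12.7/1000 + 1) − 1000 = 12.18‰
step 3: δ = (12.18 + 1000)·(13.2/1000 + 1) − 1000 = 25.54‰

25.5‰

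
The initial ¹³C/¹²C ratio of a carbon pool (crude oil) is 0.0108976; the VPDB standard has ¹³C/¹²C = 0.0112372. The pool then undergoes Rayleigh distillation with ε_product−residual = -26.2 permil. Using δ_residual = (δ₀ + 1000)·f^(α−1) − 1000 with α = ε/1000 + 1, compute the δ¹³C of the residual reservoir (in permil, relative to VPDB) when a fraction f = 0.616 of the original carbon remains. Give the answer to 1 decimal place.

δ₀ = (0.0108976/0.0112372 − 1)×1000 = (0.969779 − 1)×1000 = -30.221 permil
α − 1 = ε/1000 = -0.0262
f^(α−1) = 0.616^(-0.0262) = 1.012775
δ_res = (-30.221 + 1000) × 1.012775 − 1000 = 982.168 − 1000 = -17.83 permil

-17.8 permil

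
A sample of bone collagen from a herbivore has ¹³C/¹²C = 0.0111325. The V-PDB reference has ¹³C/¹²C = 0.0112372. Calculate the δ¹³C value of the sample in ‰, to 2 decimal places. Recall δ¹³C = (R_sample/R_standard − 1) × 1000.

δ¹³C = (R_sample / R_standard − 1) × 1000
R_sample / R_standard = 0.0111325 / 0.0112372 = 0.990683
δ¹³C = (0.990683 − 1) × 1000 = -9.317‰

-9.32‰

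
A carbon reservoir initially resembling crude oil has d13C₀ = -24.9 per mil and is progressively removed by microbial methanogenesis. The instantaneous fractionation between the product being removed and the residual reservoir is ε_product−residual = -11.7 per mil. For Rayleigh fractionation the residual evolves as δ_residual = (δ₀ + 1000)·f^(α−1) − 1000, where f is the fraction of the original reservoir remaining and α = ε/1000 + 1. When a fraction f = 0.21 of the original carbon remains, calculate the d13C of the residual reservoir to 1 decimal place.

-6.9 per mil

Rayleigh residual: δ_res = (δ₀ + 1000)·f^(α−1) − 1000
α = ε/1000 + 1 = 0.98830, so α − 1 = -0.01170
f^(α−1) = 0.21^(-0.01170) = 1.018427
δ_res = (-24.9 + 1000) × 1.018427 − 1000 = 993.068 − 1000 = -6.93 per mil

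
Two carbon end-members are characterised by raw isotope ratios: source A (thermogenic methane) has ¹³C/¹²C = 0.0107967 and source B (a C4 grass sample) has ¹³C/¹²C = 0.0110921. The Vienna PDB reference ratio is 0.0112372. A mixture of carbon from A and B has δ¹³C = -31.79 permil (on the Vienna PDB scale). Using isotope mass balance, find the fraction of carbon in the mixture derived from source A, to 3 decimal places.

0.718

δ_A = (0.0107967/0.0112372 − 1)×1000 = (0.960800 − 1)×1000 = -39.200 permil
δ_B = (0.0110921/0.0112372 − 1)×1000 = (0.987088 − 1)×1000 = -12.912 permil
f_A = (δ_mix − δ_B)/(δ_A − δ_B) = (-31.79 − (-12.912))/(-39.200 − (-12.912))
f_A = -18.878 / -26.288 = 0.7181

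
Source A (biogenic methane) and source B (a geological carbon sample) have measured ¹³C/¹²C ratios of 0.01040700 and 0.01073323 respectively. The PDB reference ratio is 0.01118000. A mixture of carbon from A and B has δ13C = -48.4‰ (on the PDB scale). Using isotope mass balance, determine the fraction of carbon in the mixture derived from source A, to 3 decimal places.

0.289

δ_A = (0.01040700/0.01118000 − 1)×1000 = (0.930859 − 1)×1000 = -69.141‰
δ_B = (0.01073323/0.01118000 − 1)×1000 = (0.960038 − 1)×1000 = -39.962‰
f_A = (δ_mix − δ_B)/(δ_A − δ_B) = (-48.4 − (-39.962))/(-69.141 − (-39.962))
f_A = -8.438 / -29.180 = 0.2892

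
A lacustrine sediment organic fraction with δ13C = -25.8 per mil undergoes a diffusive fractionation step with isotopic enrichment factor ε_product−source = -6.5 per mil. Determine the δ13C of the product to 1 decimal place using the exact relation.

To first order, δ_product ≈ δ_source + ε = -32.3 per mil.
Exactly, δ_product = (δ_source + 1000)·(ε/1000 + 1) − 1000.
δ_product = (-25.8 + 1000) × (-6.5/1000 + 1) − 1000
δ_product = -32.13 per mil

-32.1 per mil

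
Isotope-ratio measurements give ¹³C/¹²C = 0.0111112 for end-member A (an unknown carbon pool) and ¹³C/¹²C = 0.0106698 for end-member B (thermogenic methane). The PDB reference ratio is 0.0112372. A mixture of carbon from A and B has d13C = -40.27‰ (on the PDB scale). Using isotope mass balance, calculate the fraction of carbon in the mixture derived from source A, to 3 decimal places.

δ_A = (0.0111112/0.0112372 − 1)×1000 = (0.988787 − 1)×1000 = -11.213‰
δ_B = (0.0106698/0.0112372 − 1)×1000 = (0.949507 − 1)×1000 = -50.493‰
f_A = (δ_mix − δ_B)/(δ_A − δ_B) = (-40.27 − (-50.493))/(-11.213 − (-50.493))
f_A = 10.223 / 39.280 = 0.2603

0.260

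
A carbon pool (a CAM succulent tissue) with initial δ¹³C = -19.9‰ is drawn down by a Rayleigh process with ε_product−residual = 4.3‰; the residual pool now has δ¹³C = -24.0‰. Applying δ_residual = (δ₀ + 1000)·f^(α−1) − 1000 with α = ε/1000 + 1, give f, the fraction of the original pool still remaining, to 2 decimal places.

0.38

α − 1 = ε/1000 = 0.0043
(δ_res + 1000)/(δ₀ + 1000) = (-24.0 + 1000)/(-19.9 + 1000) = 976.0/980.1 = 0.995817
f = 0.995817^(1/0.0043) = exp(ln(0.995817)/0.0043) = exp(-0.00419/0.0043)
f = exp(-0.9749) = 0.3772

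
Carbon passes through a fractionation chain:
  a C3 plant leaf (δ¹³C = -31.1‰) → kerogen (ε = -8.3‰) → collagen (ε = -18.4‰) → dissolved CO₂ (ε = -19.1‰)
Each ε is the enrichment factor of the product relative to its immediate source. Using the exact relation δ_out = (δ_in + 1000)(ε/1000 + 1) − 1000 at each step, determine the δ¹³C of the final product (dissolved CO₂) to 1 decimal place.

step 1: δ = (-31.10 + 1000)·(-8.3/1000 + 1) − 1000 = -39.14‰
step 2: δ = (-39.14 + 1000)·(-18.4/1000 + 1) − 1000 = -56.82‰
step 3: δ = (-56.82 + 1000)·(-19.1/1000 + 1) − 1000 = -74.84‰

-74.8‰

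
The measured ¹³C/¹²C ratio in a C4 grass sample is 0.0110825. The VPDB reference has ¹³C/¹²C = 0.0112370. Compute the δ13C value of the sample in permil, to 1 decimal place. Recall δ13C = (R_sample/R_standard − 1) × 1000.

-13.7 permil

δ13C = (R_sample / R_standard − 1) × 1000
R_sample / R_standard = 0.0110825 / 0.0112370 = 0.986251
δ13C = (0.986251 − 1) × 1000 = -13.75 permil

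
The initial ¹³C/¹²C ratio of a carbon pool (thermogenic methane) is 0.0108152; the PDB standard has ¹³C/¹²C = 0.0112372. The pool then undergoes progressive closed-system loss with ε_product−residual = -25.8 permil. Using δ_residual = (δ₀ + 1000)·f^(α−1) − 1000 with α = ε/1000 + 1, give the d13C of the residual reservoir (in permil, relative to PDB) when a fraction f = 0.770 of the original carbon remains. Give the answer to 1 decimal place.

δ₀ = (0.0108152/0.0112372 − 1)×1000 = (0.962446 − 1)×1000 = -37.554 permil
α − 1 = ε/1000 = -0.0258
f^(α−1) = 0.770^(-0.0258) = 1.006766
δ_res = (-37.554 + 1000) × 1.006766 − 1000 = 968.958 − 1000 = -31.04 permil

-31.0 permil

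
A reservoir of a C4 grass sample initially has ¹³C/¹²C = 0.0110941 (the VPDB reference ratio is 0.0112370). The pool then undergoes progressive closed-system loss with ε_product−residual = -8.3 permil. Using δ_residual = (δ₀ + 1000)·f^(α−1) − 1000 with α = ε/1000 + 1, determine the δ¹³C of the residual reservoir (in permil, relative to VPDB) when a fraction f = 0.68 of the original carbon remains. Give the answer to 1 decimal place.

-9.6 permil

δ₀ = (0.0110941/0.0112370 − 1)×1000 = (0.987283 − 1)×1000 = -12.717 permil
α − 1 = ε/1000 = -0.0083
f^(α−1) = 0.68^(-0.0083) = 1.003206
δ_res = (-12.717 + 1000) × 1.003206 − 1000 = 990.448 − 1000 = -9.55 permil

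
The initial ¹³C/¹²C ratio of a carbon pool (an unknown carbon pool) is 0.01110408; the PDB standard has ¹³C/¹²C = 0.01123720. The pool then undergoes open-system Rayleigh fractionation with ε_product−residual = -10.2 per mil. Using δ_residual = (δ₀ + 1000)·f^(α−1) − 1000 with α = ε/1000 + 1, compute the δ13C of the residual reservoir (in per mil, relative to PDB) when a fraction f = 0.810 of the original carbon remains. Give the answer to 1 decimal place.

-9.7 per mil

δ₀ = (0.01110408/0.01123720 − 1)×1000 = (0.988154 − 1)×1000 = -11.846 per mil
α − 1 = ε/1000 = -0.0102
f^(α−1) = 0.810^(-0.0102) = 1.002152
δ_res = (-11.846 + 1000) × 1.002152 − 1000 = 990.280 − 1000 = -9.72 per mil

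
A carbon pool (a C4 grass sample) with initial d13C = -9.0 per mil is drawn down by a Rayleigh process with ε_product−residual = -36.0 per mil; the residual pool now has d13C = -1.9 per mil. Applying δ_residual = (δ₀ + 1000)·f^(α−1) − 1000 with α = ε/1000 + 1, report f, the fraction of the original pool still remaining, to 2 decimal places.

0.82

α − 1 = ε/1000 = -0.0360
(δ_res + 1000)/(δ₀ + 1000) = (-1.9 + 1000)/(-9.0 + 1000) = 998.1/991.0 = 1.007164
f = 1.007164^(1/-0.0360) = exp(ln(1.007164)/-0.0360) = exp(0.00714/-0.0360)
f = exp(-0.1983) = 0.8201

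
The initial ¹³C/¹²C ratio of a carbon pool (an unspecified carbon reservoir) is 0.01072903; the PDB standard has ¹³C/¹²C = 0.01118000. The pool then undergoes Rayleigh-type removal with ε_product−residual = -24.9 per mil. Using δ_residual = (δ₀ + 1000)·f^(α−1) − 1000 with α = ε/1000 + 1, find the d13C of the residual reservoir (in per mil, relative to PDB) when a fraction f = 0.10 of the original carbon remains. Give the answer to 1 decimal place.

16.3 per mil

δ₀ = (0.01072903/0.01118000 − 1)×1000 = (0.959663 − 1)×1000 = -40.337 per mil
α − 1 = ε/1000 = -0.0249
f^(α−1) = 0.10^(-0.0249) = 1.059010
δ_res = (-40.337 + 1000) × 1.059010 − 1000 = 1016.292 − 1000 = 16.29 per mil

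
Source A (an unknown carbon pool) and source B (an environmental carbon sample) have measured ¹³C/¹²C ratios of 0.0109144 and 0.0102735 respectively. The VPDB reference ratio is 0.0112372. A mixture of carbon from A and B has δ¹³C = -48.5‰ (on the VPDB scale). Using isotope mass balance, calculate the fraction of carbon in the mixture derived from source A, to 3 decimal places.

δ_A = (0.0109144/0.0112372 − 1)×1000 = (0.971274 − 1)×1000 = -28.726‰
δ_B = (0.0102735/0.0112372 − 1)×1000 = (0.914240 − 1)×1000 = -85.760‰
f_A = (δ_mix − δ_B)/(δ_A − δ_B) = (-48.5 − (-85.760))/(-28.726 − (-85.760))
f_A = 37.260 / 57.034 = 0.6533

0.653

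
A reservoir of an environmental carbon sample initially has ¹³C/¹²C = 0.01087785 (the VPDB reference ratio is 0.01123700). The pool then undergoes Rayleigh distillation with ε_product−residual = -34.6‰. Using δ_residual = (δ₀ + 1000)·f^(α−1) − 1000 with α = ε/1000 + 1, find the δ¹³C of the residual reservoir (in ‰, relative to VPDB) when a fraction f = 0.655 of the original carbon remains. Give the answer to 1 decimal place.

-17.7‰

δ₀ = (0.01087785/0.01123700 − 1)×1000 = (0.968039 − 1)×1000 = -31.961‰
α − 1 = ε/1000 = -0.0346
f^(α−1) = 0.655^(-0.0346) = 1.014748
δ_res = (-31.961 + 1000) × 1.014748 − 1000 = 982.315 − 1000 = -17.69‰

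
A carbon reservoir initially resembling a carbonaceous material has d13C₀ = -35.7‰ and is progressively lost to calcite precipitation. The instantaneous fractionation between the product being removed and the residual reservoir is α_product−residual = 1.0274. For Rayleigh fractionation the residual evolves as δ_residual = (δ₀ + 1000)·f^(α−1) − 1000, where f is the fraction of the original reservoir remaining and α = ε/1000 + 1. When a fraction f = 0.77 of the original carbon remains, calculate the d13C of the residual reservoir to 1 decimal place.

Rayleigh residual: δ_res = (δ₀ + 1000)·f^(α−1) − 1000
α − 1 = 0.02740
f^(α−1) = 0.77^(0.02740) = 0.992864
δ_res = (-35.7 + 1000) × 0.992864 − 1000 = 957.419 − 1000 = -42.58‰

-42.6‰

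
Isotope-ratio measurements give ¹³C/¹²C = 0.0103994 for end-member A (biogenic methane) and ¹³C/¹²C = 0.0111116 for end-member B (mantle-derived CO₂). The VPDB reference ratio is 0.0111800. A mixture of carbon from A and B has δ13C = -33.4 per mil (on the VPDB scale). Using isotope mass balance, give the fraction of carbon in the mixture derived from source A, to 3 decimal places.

0.428

δ_A = (0.0103994/0.0111800 − 1)×1000 = (0.930179 − 1)×1000 = -69.821 per mil
δ_B = (0.0111116/0.0111800 − 1)×1000 = (0.993882 − 1)×1000 = -6.118 per mil
f_A = (δ_mix − δ_B)/(δ_A − δ_B) = (-33.4 − (-6.118))/(-69.821 − (-6.118))
f_A = -27.282 / -63.703 = 0.4283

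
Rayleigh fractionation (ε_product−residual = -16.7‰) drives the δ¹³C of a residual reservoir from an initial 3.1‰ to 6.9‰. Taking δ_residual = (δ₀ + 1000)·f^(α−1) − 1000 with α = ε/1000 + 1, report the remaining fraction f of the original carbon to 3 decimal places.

0.797

α − 1 = ε/1000 = -0.0167
(δ_res + 1000)/(δ₀ + 1000) = (6.9 + 1000)/(3.1 + 1000) = 1006.9/1003.1 = 1.003788
f = 1.003788^(1/-0.0167) = exp(ln(1.003788)/-0.0167) = exp(0.00378/-0.0167)
f = exp(-0.2264) = 0.7974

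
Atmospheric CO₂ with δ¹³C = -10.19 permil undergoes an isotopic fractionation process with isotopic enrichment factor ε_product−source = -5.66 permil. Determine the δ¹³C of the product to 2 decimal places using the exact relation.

-15.79 permil

Exactly, δ_product = (δ_source + 1000)·(ε/1000 + 1) − 1000.
δ_product = (-10.19 + 1000) × (-5.66/1000 + 1) − 1000
δ_product = -15.792 permil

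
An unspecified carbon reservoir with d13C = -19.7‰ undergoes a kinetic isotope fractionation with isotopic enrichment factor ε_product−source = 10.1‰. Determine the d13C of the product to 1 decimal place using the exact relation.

-9.8‰

To first order, δ_product ≈ δ_source + ε = -9.6‰.
Exactly, δ_product = (δ_source + 1000)·(ε/1000 + 1) − 1000.
δ_product = (-19.7 + 1000) × (10.1/1000 + 1) − 1000
δ_product = -9.80‰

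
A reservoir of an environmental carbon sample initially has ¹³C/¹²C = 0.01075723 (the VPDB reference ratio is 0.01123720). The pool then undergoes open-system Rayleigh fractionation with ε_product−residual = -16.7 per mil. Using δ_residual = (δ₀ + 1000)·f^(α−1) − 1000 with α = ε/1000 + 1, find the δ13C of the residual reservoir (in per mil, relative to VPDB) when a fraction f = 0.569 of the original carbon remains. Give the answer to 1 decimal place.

-33.7 per mil

δ₀ = (0.01075723/0.01123720 − 1)×1000 = (0.957287 − 1)×1000 = -42.713 per mil
α − 1 = ε/1000 = -0.0167
f^(α−1) = 0.569^(-0.0167) = 1.009461
δ_res = (-42.713 + 1000) × 1.009461 − 1000 = 966.344 − 1000 = -33.66 per mil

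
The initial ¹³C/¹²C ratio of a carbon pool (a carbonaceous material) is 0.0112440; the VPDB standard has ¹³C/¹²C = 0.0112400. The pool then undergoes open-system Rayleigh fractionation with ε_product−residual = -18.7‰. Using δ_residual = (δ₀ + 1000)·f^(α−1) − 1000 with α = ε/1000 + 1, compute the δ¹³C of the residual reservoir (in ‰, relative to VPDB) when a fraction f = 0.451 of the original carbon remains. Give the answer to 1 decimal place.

15.4‰

δ₀ = (0.0112440/0.0112400 − 1)×1000 = (1.000356 − 1)×1000 = 0.356‰
α − 1 = ε/1000 = -0.0187
f^(α−1) = 0.451^(-0.0187) = 1.015002
δ_res = (0.356 + 1000) × 1.015002 − 1000 = 1015.363 − 1000 = 15.36‰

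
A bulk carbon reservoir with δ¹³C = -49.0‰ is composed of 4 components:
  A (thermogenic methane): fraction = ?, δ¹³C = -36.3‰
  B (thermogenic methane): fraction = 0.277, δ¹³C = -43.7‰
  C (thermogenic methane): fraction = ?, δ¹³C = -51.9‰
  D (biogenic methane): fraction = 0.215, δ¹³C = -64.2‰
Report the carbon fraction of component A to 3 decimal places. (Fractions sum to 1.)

0.210

Let f_A and f_C be the unknown fractions; fractions sum to 1 so f_A + f_C = 0.508.
Mass balance: Σ fᵢ·δᵢ = δ_bulk ⇒ f_A·(-36.3) + f_C·(-51.9) = -49.0 − (-25.908) = -23.092
Substitute f_C = 0.508 − f_A:
f_A·(-36.3 − -51.9) = -23.092 − 0.508×(-51.9) = 3.273
f_A = 3.273 / 15.6 = 0.2098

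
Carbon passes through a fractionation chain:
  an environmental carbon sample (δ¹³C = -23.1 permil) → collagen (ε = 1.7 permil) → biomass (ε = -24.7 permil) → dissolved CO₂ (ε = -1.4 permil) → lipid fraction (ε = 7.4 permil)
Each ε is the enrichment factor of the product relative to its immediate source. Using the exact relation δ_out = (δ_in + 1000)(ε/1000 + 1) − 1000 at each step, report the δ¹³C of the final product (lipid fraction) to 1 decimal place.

step 1: δ = (-23.10 + 1000)·(1.7/1000 + 1) − 1000 = -21.44 permil
step 2: δ = (-21.44 + 1000)·(-24.7/1000 + 1) − 1000 = -45.61 permil
step 3: δ = (-45.61 + 1000)·(-1.4/1000 + 1) − 1000 = -46.95 permil
step 4: δ = (-46.95 + 1000)·(7.4/1000 + 1) − 1000 = -39.89 permil

-39.9 permil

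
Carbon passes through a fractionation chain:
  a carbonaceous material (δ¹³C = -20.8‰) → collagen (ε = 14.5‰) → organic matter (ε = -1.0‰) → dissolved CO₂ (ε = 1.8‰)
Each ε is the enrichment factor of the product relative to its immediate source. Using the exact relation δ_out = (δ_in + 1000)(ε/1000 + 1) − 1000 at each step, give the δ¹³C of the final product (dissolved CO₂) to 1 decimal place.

-5.8‰

step 1: δ = (-20.80 + 1000)·(14.5/1000 + 1) − 1000 = -6.60‰
step 2: δ = (-6.60 + 1000)·(-1.0/1000 + 1) − 1000 = -7.59‰
step 3: δ = (-7.59 + 1000)·(1.8/1000 + 1) − 1000 = -5.81‰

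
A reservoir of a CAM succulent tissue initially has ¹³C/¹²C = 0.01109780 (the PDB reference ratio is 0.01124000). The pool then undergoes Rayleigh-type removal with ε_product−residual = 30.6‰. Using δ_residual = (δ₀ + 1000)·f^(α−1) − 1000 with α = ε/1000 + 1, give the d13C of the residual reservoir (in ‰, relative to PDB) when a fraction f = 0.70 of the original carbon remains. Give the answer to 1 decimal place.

-23.4‰

δ₀ = (0.01109780/0.01124000 − 1)×1000 = (0.987349 − 1)×1000 = -12.651‰
α − 1 = ε/1000 = 0.0306
f^(α−1) = 0.70^(0.0306) = 0.989145
δ_res = (-12.651 + 1000) × 0.989145 − 1000 = 976.631 − 1000 = -23.37‰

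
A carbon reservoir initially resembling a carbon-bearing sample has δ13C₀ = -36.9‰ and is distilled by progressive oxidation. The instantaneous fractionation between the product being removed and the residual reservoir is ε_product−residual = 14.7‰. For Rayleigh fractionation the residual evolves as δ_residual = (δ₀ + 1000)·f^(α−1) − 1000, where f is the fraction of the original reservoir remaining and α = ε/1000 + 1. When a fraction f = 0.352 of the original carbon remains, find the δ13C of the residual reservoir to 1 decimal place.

-51.6‰

Rayleigh residual: δ_res = (δ₀ + 1000)·f^(α−1) − 1000
α = ε/1000 + 1 = 1.01470, so α − 1 = 0.01470
f^(α−1) = 0.352^(0.01470) = 0.984769
δ_res = (-36.9 + 1000) × 0.984769 − 1000 = 948.431 − 1000 = -51.57‰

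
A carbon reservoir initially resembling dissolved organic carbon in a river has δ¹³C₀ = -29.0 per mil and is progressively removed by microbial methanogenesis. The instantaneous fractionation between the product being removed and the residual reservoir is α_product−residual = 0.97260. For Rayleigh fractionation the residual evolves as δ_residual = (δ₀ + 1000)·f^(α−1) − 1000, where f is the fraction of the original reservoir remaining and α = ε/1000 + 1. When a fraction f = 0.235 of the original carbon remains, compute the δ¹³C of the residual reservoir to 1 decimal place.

Rayleigh residual: δ_res = (δ₀ + 1000)·f^(α−1) − 1000
α − 1 = -0.02740
f^(α−1) = 0.235^(-0.02740) = 1.040478
δ_res = (-29.0 + 1000) × 1.040478 − 1000 = 1010.304 − 1000 = 10.30 per mil

10.3 per mil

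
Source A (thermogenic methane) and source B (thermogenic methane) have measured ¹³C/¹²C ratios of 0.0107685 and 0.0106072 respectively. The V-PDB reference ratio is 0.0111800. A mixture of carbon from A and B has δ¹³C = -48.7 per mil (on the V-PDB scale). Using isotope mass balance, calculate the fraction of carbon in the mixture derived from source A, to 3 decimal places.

δ_A = (0.0107685/0.0111800 − 1)×1000 = (0.963193 − 1)×1000 = -36.807 per mil
δ_B = (0.0106072/0.0111800 − 1)×1000 = (0.948766 − 1)×1000 = -51.234 per mil
f_A = (δ_mix − δ_B)/(δ_A − δ_B) = (-48.7 − (-51.234))/(-36.807 − (-51.234))
f_A = 2.534 / 14.428 = 0.1757

0.176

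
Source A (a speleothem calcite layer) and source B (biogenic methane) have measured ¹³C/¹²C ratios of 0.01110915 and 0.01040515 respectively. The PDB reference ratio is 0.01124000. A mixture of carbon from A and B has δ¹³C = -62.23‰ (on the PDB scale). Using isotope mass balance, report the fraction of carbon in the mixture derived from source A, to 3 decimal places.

0.192

δ_A = (0.01110915/0.01124000 − 1)×1000 = (0.988359 − 1)×1000 = -11.641‰
δ_B = (0.01040515/0.01124000 − 1)×1000 = (0.925725 − 1)×1000 = -74.275‰
f_A = (δ_mix − δ_B)/(δ_A − δ_B) = (-62.23 − (-74.275))/(-11.641 − (-74.275))
f_A = 12.045 / 62.633 = 0.1923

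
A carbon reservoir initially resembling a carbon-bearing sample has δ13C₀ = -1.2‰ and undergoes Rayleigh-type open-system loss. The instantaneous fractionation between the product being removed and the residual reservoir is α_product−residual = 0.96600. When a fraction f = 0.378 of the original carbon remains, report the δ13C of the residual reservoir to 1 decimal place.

Rayleigh residual: δ_res = (δ₀ + 1000)·f^(α−1) − 1000
α − 1 = -0.03400
f^(α−1) = 0.378^(-0.03400) = 1.033630
δ_res = (-1.2 + 1000) × 1.033630 − 1000 = 1032.390 − 1000 = 32.39‰

32.4‰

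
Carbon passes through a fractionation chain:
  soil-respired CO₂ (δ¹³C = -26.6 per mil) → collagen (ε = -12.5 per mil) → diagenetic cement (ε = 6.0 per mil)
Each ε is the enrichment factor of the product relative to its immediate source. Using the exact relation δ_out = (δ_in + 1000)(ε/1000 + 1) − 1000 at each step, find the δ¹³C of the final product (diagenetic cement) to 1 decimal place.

step 1: δ = (-26.60 + 1000)·(-12.5/1000 + 1) − 1000 = -38.77 per mil
step 2: δ = (-38.77 + 1000)·(6.0/1000 + 1) − 1000 = -33.00 per mil

-33.0 per mil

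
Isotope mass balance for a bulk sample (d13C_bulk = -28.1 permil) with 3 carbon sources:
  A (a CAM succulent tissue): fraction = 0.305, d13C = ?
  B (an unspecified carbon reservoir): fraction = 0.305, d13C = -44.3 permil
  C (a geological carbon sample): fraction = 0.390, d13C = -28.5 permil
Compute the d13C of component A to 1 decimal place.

Isotope mass balance: δ_bulk = Σ fᵢ·δᵢ.
-28.1 = 0.305×δ_A + 0.305×(-44.3) + 0.390×(-28.5)
0.305·δ_A = -28.1 − (-24.627) = -3.474
δ_A = -3.474 / 0.305 = -11.39 permil

-11.4 permil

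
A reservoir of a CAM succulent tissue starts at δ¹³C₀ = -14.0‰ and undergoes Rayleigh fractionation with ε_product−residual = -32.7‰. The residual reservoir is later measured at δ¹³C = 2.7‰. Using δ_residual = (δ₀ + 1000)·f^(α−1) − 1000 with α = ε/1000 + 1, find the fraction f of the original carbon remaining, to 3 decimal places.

0.598

α − 1 = ε/1000 = -0.0327
(δ_res + 1000)/(δ₀ + 1000) = (2.7 + 1000)/(-14.0 + 1000) = 1002.7/986.0 = 1.016937
f = 1.016937^(1/-0.0327) = exp(ln(1.016937)/-0.0327) = exp(0.01680/-0.0327)
f = exp(-0.5136) = 0.5983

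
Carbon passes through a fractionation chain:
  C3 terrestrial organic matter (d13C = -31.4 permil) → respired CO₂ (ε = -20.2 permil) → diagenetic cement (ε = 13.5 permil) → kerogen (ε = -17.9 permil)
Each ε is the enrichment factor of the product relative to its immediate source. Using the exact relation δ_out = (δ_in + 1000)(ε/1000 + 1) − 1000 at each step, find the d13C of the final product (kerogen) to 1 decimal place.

-55.4 permil

step 1: δ = (-31.40 + 1000)·(-20.2/1000 + 1) − 1000 = -50.97 permil
step 2: δ = (-50.97 + 1000)·(13.5/1000 + 1) − 1000 = -38.15 permil
step 3: δ = (-38.15 + 1000)·(-17.9/1000 + 1) − 1000 = -55.37 permil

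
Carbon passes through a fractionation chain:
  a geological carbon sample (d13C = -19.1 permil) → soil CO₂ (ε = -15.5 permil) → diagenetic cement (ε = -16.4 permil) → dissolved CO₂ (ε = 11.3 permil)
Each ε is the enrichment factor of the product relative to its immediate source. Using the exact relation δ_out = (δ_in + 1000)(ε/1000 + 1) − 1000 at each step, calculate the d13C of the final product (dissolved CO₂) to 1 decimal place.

-39.4 permil

step 1: δ = (-19.10 + 1000)·(-15.5/1000 + 1) − 1000 = -34.30 permil
step 2: δ = (-34.30 + 1000)·(-16.4/1000 + 1) − 1000 = -50.14 permil
step 3: δ = (-50.14 + 1000)·(11.3/1000 + 1) − 1000 = -39.41 permil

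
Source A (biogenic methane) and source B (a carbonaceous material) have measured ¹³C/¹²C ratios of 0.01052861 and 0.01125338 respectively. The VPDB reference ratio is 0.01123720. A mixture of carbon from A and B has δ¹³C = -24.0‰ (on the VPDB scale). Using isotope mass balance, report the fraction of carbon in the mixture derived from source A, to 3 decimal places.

0.394

δ_A = (0.01052861/0.01123720 − 1)×1000 = (0.936942 − 1)×1000 = -63.058‰
δ_B = (0.01125338/0.01123720 − 1)×1000 = (1.001440 − 1)×1000 = 1.440‰
f_A = (δ_mix − δ_B)/(δ_A − δ_B) = (-24.0 − (1.440))/(-63.058 − (1.440))
f_A = -25.440 / -64.497 = 0.3944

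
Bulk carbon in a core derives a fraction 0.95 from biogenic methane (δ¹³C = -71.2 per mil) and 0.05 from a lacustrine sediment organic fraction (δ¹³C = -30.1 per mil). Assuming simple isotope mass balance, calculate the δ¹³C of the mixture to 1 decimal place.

-69.1 per mil

δ_mix = f_A·δ_A + f_B·δ_B
δ_mix = 0.95 × (-71.2) + 0.05 × (-30.1)
δ_mix = -67.64 + -1.51 = -69.14 per mil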